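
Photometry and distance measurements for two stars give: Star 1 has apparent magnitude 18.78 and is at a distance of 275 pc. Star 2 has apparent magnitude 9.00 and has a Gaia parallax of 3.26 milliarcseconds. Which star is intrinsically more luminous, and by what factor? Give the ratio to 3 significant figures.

Star 1: M = m − 5 log₁₀ d + 5 = 18.78 − 5·2.4393 + 5 = 11.583
Star 2: p = 3.26 mas = 3.26×10^-3″ → d = 1/p = 306.7 pc
Star 2: M = m − 5 log₁₀ d + 5 = 9.00 − 5·2.4868 + 5 = 1.566
ΔM = M_1 − M_2 = 11.583 − (1.566) = 10.017; smaller M is more luminous → Star 2.
L ratio = 10^(0.4 |ΔM|) = 10^4.007 = 10160

Star 2 is more luminous, by a factor of 10200.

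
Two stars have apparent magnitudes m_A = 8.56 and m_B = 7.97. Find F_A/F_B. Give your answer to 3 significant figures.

F_A/F_B ≈ 0.581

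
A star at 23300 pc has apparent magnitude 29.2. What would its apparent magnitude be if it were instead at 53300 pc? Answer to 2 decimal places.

Flux ∝ 1/d², so Δm = 5 log₁₀(d₂/d₁) = 5 log₁₀(53300/23300) = 1.797
m₂ = m₁ + Δm = 29.2 + (1.797) = 30.997

m ≈ 31.00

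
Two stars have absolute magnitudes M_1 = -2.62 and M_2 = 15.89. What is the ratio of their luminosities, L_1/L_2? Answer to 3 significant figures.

ΔM = M_1 − M_2 = -18.51
L_1/L_2 = 10^(−0.4 ΔM) = 10^7.404 = 2.535×10^7

L_1/L_2 ≈ 2.54×10^7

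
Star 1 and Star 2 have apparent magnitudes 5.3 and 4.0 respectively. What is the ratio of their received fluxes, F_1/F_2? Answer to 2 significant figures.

Magnitude difference = 1.3
Flux ratio = 10^(−0.4 Δm) = 10^(−0.4 × 1.3) = 10^-0.520 = 0.3020

F_1/F_2 ≈ 0.30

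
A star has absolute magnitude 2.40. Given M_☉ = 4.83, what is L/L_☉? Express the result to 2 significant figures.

M − M_☉ = 2.40 − 4.83 = -2.430
L/L_☉ = 10^(−0.4 (M − M_☉)) = 10^0.972 = 9.376

L/L_☉ ≈ 9.4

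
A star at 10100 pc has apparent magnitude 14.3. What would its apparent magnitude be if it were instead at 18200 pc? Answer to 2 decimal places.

Flux ∝ 1/d², so Δm = 5 log₁₀(d₂/d₁) = 5 log₁₀(18200/10100) = 1.279
m₂ = m₁ + Δm = 14.3 + (1.279) = 15.579

m ≈ 15.58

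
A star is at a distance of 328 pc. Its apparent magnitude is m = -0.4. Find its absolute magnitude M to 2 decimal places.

5 log₁₀(d/10 pc) = 5 log₁₀(328.0) − 5 = 7.579
M = m − 5 log₁₀(d/10) = -0.4 − 7.579 = -7.979

M ≈ -7.98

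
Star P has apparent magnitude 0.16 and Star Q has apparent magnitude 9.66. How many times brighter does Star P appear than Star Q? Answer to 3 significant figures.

Δm = 0.16 − (9.66) = -9.50
Flux ratio = 10^(−0.4 Δm) = 10^(−0.4 × -9.50) = 10^3.800 = 6310

6310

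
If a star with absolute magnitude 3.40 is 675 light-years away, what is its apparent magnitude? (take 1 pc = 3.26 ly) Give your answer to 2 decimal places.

m ≈ 9.98

d = 675 ly / 3.26 = 207.1 pc
m = M + 5 log₁₀ d − 5 = 3.40 + 5·2.3161 − 5 = 9.980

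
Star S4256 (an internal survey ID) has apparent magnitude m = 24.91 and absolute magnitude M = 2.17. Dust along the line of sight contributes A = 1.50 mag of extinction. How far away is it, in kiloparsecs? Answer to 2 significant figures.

m − M = 5 log₁₀(d/10 pc) + A  ⇒  24.91 − (2.17) − 1.50 = 5 log₁₀(d/10)
21.240 = 5 log₁₀(d/10)
log₁₀ d = (m − M − A)/5 + 1 = 5.2480
d = 10^5.2480 = 177000 pc
= 177.0 kpc

d ≈ 180 kpc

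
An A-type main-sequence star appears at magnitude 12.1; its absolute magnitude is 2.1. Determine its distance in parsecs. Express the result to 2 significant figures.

d ≈ 1000 pc

μ = m − M = 10.000
m − M = 5 log₁₀ d − 5
log₁₀ d = (m − M)/5 + 1 = 3.0000
d = 10^3.0000 = 1000 pc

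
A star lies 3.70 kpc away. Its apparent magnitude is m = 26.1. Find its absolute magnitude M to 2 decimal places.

M ≈ 13.26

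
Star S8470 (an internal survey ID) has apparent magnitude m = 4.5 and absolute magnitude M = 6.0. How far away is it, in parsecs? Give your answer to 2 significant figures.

d ≈ 5.0 pc

μ = m − M = -1.500
m − M = 5 log₁₀ d − 5
log₁₀ d = (m − M)/5 + 1 = 0.7000
d = 10^0.7000 = 5.012 pc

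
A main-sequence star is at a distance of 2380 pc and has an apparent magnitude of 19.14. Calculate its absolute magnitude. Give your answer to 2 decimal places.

M ≈ 7.26

5 log₁₀(d/10 pc) = 5 log₁₀(2380) − 5 = 11.883
M = m − 5 log₁₀(d/10) = 19.14 − 11.883 = 7.257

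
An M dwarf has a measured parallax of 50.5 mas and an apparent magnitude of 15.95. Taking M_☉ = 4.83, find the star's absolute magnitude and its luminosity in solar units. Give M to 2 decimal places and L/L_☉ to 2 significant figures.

d = 1/p = 1000/50.5 mas = 19.80 pc
M = m − 5 log₁₀ d + 5 = 15.95 − 5·1.2967 + 5 = 14.466
M − M_☉ = 14.466 − 4.83 = 9.636
L/L_☉ = 10^(−0.4 × 9.636) = 1.398×10^-4

M ≈ 14.47; L/L_☉ ≈ 1.4×10^-4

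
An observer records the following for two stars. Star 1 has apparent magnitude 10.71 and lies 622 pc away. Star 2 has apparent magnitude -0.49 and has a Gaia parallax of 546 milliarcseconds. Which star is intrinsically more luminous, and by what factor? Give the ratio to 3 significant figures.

Star 1 is more luminous, by a factor of 3.82.

Star 1: M = m − 5 log₁₀ d + 5 = 10.71 − 5·2.7938 + 5 = 1.741
Star 2: p = 546 mas = 0.546″ → d = 1/p = 1.832 pc
Star 2: M = m − 5 log₁₀ d + 5 = -0.49 − 5·0.2628 + 5 = 3.196
ΔM = M_1 − M_2 = 1.741 − (3.196) = -1.455; smaller M is more luminous → Star 1.
L ratio = 10^(0.4 |ΔM|) = 10^0.582 = 3.819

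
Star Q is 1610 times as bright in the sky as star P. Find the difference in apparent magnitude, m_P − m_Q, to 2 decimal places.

Pogson: Δm = −2.5 log₁₀(ratio) = −2.5 log₁₀(1610) = −2.5 × 3.2068 = -8.017
Star Q is brighter so has the smaller magnitude: m_P − m_Q is positive.

m_P − m_Q ≈ 8.02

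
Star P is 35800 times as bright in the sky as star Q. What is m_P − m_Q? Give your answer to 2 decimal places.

Pogson: Δm = −2.5 log₁₀(ratio) = −2.5 log₁₀(35800) = −2.5 × 4.5539 = -11.385
Star P is brighter, so it has the smaller magnitude: the difference is negative.

m_P − m_Q ≈ -11.38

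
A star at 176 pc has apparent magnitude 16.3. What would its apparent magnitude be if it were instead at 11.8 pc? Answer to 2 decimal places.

Flux ∝ 1/d², so Δm = 5 log₁₀(d₂/d₁) = 5 log₁₀(11.8/176) = -5.868
m₂ = m₁ + Δm = 16.3 + (-5.868) = 10.432

m ≈ 10.43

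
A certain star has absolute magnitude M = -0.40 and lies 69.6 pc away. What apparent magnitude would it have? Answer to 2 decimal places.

m = M + 5 log₁₀ d − 5 = -0.40 + 5·1.8426 − 5 = 3.813

m ≈ 3.81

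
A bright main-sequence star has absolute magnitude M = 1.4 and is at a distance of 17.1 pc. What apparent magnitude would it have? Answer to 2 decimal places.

m ≈ 2.56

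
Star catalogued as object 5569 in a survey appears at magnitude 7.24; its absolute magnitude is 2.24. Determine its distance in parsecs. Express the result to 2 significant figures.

d ≈ 100 pc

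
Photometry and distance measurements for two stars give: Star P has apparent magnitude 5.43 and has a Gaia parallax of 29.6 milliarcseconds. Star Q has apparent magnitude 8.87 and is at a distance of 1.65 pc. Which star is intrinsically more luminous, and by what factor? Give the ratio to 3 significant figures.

Star P is more luminous, by a factor of 9960.

Star P: p = 29.6 mas = 0.0296″ → d = 1/p = 33.78 pc
Star P: M = m − 5 log₁₀ d + 5 = 5.43 − 5·1.5287 + 5 = 2.786
Star Q: M = m − 5 log₁₀ d + 5 = 8.87 − 5·0.2175 + 5 = 12.783
ΔM = M_P − M_Q = 2.786 − (12.783) = -9.996; smaller M is more luminous → Star P.
L ratio = 10^(0.4 |ΔM|) = 10^3.998 = 9964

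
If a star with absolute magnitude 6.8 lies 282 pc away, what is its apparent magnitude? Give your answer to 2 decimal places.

m ≈ 14.05

m = M + 5 log₁₀ d − 5 = 6.8 + 5·2.4502 − 5 = 14.051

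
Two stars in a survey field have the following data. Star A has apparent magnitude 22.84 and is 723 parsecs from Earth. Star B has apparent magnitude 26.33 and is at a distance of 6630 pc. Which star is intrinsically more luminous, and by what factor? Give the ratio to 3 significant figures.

Star B is more luminous, by a factor of 3.38.

Star A: M = m − 5 log₁₀ d + 5 = 22.84 − 5·2.8591 + 5 = 13.544
Star B: M = m − 5 log₁₀ d + 5 = 26.33 − 5·3.8215 + 5 = 12.222
ΔM = M_A − M_B = 13.544 − (12.222) = 1.322; smaller M is more luminous → Star B.
L ratio = 10^(0.4 |ΔM|) = 10^0.529 = 3.379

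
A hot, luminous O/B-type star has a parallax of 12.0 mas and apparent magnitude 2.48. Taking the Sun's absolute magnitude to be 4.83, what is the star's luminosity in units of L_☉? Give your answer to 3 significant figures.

L/L_☉ ≈ 605

d = 1/p = 1000/12.0 mas = 83.33 pc
M = m − 5 log₁₀ d + 5 = 2.48 − 5·1.9208 + 5 = -2.124
M − M_☉ = -2.124 − 4.83 = -6.954
L/L_☉ = 10^(−0.4 × -6.954) = 604.8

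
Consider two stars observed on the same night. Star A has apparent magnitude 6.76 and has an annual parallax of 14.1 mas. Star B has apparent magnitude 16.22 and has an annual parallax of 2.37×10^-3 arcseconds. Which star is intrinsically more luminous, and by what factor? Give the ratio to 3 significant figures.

Star A is more luminous, by a factor of 172.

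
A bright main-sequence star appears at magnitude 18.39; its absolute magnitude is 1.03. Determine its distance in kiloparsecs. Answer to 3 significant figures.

μ = m − M = 17.360
m − M = 5 log₁₀ d − 5
log₁₀ d = (m − M)/5 + 1 = 4.4720
d = 10^4.4720 = 29650 pc
= 29.65 kpc

d ≈ 29.6 kpc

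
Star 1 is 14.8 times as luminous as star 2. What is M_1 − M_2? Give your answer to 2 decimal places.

M_1 − M_2 ≈ -2.93

Pogson: ΔM = −2.5 log₁₀(ratio) = −2.5 log₁₀(14.8) = −2.5 × 1.1703 = -2.926
Star 1 is brighter, so it has the smaller magnitude: the difference is negative.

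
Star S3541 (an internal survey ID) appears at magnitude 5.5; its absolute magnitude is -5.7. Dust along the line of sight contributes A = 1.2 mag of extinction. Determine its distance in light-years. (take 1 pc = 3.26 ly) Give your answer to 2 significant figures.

m − M = 5 log₁₀(d/10 pc) + A  ⇒  5.5 − (-5.7) − 1.2 = 5 log₁₀(d/10)
10.000 = 5 log₁₀(d/10)
log₁₀ d = (m − M − A)/5 + 1 = 3.0000
d = 10^3.0000 = 1000 pc
= 3260 ly

d ≈ 3300 ly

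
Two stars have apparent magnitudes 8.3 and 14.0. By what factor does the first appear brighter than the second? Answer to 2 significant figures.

190

Magnitude difference = -5.7
Flux ratio = 10^(−0.4 Δm) = 10^(−0.4 × -5.7) = 10^2.280 = 190.5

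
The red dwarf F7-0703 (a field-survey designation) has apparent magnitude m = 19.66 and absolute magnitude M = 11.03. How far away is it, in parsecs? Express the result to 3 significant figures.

d ≈ 532 pc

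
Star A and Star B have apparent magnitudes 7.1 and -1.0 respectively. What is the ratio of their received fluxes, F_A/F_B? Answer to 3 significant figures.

F_A/F_B ≈ 5.75×10^-4

Δm = 7.1 − (-1.0) = 8.1
Flux ratio = 10^(−0.4 Δm) = 10^(−0.4 × 8.1) = 10^-3.240 = 5.754×10^-4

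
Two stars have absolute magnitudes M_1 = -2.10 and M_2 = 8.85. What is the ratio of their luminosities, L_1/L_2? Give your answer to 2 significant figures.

ΔM = M_1 − M_2 = -10.95
L_1/L_2 = 10^(−0.4 ΔM) = 10^4.380 = 23990

L_1/L_2 ≈ 24000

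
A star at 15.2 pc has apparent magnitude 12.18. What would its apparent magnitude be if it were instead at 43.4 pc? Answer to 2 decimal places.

m ≈ 14.46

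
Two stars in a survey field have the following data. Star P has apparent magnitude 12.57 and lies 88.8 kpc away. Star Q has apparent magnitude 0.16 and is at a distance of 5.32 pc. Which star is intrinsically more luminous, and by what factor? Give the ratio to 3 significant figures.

Star P is more luminous, by a factor of 3030.

Star P: d = 88.8 kpc = 88800 pc
Star P: M = m − 5 log₁₀ d + 5 = 12.57 − 5·4.9484 + 5 = -7.172
Star Q: M = m − 5 log₁₀ d + 5 = 0.16 − 5·0.7259 + 5 = 1.530
ΔM = M_P − M_Q = -7.172 − (1.530) = -8.703; smaller M is more luminous → Star P.
L ratio = 10^(0.4 |ΔM|) = 10^3.481 = 3027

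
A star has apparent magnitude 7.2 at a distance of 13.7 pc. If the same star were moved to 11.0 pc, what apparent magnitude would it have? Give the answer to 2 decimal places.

m ≈ 6.72

Flux ∝ 1/d², so Δm = 5 log₁₀(d₂/d₁) = 5 log₁₀(11.0/13.7) = -0.477
m₂ = m₁ + Δm = 7.2 + (-0.477) = 6.723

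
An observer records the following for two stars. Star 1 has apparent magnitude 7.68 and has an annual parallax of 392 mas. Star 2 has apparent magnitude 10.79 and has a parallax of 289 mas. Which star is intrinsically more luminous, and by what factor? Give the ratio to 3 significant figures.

Star 1 is more luminous, by a factor of 9.53.

Star 1: p = 392 mas = 0.392″ → d = 1/p = 2.551 pc
Star 1: M = m − 5 log₁₀ d + 5 = 7.68 − 5·0.4067 + 5 = 10.646
Star 2: p = 289 mas = 0.289″ → d = 1/p = 3.460 pc
Star 2: M = m − 5 log₁₀ d + 5 = 10.79 − 5·0.5391 + 5 = 13.094
ΔM = M_1 − M_2 = 10.646 − (13.094) = -2.448; smaller M is more luminous → Star 1.
L ratio = 10^(0.4 |ΔM|) = 10^0.979 = 9.533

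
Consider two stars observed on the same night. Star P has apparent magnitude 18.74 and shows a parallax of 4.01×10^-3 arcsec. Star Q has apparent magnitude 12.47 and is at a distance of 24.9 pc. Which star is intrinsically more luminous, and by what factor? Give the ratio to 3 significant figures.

Star Q is more luminous, by a factor of 3.21.

Star P: d = 1/p = 1/4.01×10^-3″ = 249.4 pc
Star P: M = m − 5 log₁₀ d + 5 = 18.74 − 5·2.3969 + 5 = 11.756
Star Q: M = m − 5 log₁₀ d + 5 = 12.47 − 5·1.3962 + 5 = 10.489
ΔM = M_P − M_Q = 11.756 − (10.489) = 1.267; smaller M is more luminous → Star Q.
L ratio = 10^(0.4 |ΔM|) = 10^0.507 = 3.211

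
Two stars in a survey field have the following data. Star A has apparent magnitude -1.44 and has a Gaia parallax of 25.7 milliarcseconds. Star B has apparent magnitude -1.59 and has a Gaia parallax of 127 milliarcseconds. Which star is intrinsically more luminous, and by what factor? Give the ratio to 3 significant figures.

Star A is more luminous, by a factor of 21.3.

Star A: p = 25.7 mas = 0.0257″ → d = 1/p = 38.91 pc
Star A: M = m − 5 log₁₀ d + 5 = -1.44 − 5·1.5901 + 5 = -4.390
Star B: p = 127 mas = 0.127″ → d = 1/p = 7.874 pc
Star B: M = m − 5 log₁₀ d + 5 = -1.59 − 5·0.8962 + 5 = -1.071
ΔM = M_A − M_B = -4.390 − (-1.071) = -3.319; smaller M is more luminous → Star A.
L ratio = 10^(0.4 |ΔM|) = 10^1.328 = 21.27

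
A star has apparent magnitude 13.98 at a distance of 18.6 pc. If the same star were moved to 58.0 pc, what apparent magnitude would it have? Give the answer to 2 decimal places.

Flux ∝ 1/d², so Δm = 5 log₁₀(d₂/d₁) = 5 log₁₀(58.0/18.6) = 2.470
m₂ = m₁ + Δm = 13.98 + (2.470) = 16.450

m ≈ 16.45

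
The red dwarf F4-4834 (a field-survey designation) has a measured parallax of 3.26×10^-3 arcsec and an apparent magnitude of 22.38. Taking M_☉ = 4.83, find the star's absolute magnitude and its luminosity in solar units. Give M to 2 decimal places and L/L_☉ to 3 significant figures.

d = 1/p = 1/3.26×10^-3″ = 306.7 pc
M = m − 5 log₁₀ d + 5 = 22.38 − 5·2.4868 + 5 = 14.946
M − M_☉ = 14.946 − 4.83 = 10.116
L/L_☉ = 10^(−0.4 × 10.116) = 8.986×10^-5

M ≈ 14.95; L/L_☉ ≈ 8.99×10^-5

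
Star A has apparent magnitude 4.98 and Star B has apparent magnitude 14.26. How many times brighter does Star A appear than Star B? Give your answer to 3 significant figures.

Δm = 4.98 − (14.26) = -9.28
Flux ratio = 10^(−0.4 Δm) = 10^(−0.4 × -9.28) = 10^3.712 = 5152

5150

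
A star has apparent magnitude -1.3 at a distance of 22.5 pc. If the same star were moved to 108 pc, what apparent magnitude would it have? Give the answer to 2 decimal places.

Flux ∝ 1/d², so Δm = 5 log₁₀(d₂/d₁) = 5 log₁₀(108/22.5) = 3.406
m₂ = m₁ + Δm = -1.3 + (3.406) = 2.106

m ≈ 2.11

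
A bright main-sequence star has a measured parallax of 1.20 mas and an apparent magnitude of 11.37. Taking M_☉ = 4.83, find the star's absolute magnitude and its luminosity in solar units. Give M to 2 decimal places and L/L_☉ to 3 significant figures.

M ≈ 1.77; L/L_☉ ≈ 16.8

d = 1/p = 1000/1.20 mas = 833.3 pc
M = m − 5 log₁₀ d + 5 = 11.37 − 5·2.9208 + 5 = 1.766
M − M_☉ = 1.766 − 4.83 = -3.064
L/L_☉ = 10^(−0.4 × -3.064) = 16.81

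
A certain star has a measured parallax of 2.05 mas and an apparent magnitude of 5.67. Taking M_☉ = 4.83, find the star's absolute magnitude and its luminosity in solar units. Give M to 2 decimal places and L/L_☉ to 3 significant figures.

d = 1/p = 1000/2.05 mas = 487.8 pc
M = m − 5 log₁₀ d + 5 = 5.67 − 5·2.6882 + 5 = -2.771
M − M_☉ = -2.771 − 4.83 = -7.601
L/L_☉ = 10^(−0.4 × -7.601) = 1098

M ≈ -2.77; L/L_☉ ≈ 1100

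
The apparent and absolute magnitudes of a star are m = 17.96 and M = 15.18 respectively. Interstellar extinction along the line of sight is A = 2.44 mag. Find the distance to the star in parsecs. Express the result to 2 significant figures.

d ≈ 12 pc

m − M = 5 log₁₀(d/10 pc) + A  ⇒  17.96 − (15.18) − 2.44 = 5 log₁₀(d/10)
0.340 = 5 log₁₀(d/10)
log₁₀ d = (m − M − A)/5 + 1 = 1.0680
d = 10^1.0680 = 11.69 pc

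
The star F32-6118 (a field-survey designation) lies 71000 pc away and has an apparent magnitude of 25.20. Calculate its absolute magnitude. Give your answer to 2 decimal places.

5 log₁₀(d/10 pc) = 5 log₁₀(71000) − 5 = 19.256
M = m − 5 log₁₀(d/10) = 25.20 − 19.256 = 5.944

M ≈ 5.94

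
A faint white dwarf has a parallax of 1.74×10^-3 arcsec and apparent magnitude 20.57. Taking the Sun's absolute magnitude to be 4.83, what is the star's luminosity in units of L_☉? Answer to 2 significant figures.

d = 1/p = 1/1.74×10^-3″ = 574.7 pc
M = m − 5 log₁₀ d + 5 = 20.57 − 5·2.7595 + 5 = 11.773
M − M_☉ = 11.773 − 4.83 = 6.943
L/L_☉ = 10^(−0.4 × 6.943) = 1.671×10^-3

L/L_☉ ≈ 1.7×10^-3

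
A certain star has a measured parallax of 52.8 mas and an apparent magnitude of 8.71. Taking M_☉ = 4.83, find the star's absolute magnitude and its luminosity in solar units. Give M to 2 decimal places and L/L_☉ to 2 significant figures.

M ≈ 7.32; L/L_☉ ≈ 0.10

d = 1/p = 1000/52.8 mas = 18.94 pc
M = m − 5 log₁₀ d + 5 = 8.71 − 5·1.2774 + 5 = 7.323
M − M_☉ = 7.323 − 4.83 = 2.493
L/L_☉ = 10^(−0.4 × 2.493) = 0.1006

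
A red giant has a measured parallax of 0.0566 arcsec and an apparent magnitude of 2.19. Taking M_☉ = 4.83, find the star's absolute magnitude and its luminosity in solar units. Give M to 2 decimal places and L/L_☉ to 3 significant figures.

d = 1/p = 1/0.0566″ = 17.67 pc
M = m − 5 log₁₀ d + 5 = 2.19 − 5·1.2472 + 5 = 0.954
M − M_☉ = 0.954 − 4.83 = -3.876
L/L_☉ = 10^(−0.4 × -3.876) = 35.51

M ≈ 0.95; L/L_☉ ≈ 35.5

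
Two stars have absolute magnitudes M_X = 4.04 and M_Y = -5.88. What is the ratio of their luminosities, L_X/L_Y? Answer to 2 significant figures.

L_X/L_Y ≈ 1.1×10^-4

ΔM = M_X − M_Y = 9.92
L_X/L_Y = 10^(−0.4 ΔM) = 10^-3.968 = 1.076×10^-4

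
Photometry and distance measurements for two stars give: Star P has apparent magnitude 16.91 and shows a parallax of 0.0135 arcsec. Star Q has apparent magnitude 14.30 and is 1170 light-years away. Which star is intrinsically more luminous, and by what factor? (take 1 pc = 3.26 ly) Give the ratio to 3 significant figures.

Star P: d = 1/p = 1/0.0135″ = 74.07 pc
Star P: M = m − 5 log₁₀ d + 5 = 16.91 − 5·1.8697 + 5 = 12.562
Star Q: d = 1170 ly / 3.26 = 358.9 pc
Star Q: M = m − 5 log₁₀ d + 5 = 14.30 − 5·2.5550 + 5 = 6.525
ΔM = M_P − M_Q = 12.562 − (6.525) = 6.037; smaller M is more luminous → Star Q.
L ratio = 10^(0.4 |ΔM|) = 10^2.415 = 259.8

Star Q is more luminous, by a factor of 260.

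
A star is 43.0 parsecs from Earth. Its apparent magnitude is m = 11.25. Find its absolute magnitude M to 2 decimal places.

M ≈ 8.08

5 log₁₀(d/10 pc) = 5 log₁₀(43.00) − 5 = 3.167
M = m − 5 log₁₀(d/10) = 11.25 − 3.167 = 8.083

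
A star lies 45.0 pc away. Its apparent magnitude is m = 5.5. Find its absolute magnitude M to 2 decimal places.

M ≈ 2.23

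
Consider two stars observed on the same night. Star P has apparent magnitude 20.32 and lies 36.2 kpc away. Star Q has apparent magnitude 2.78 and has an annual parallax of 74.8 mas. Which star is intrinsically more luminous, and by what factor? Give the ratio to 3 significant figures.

Star P: d = 36.2 kpc = 36200 pc
Star P: M = m − 5 log₁₀ d + 5 = 20.32 − 5·4.5587 + 5 = 2.526
Star Q: p = 74.8 mas = 0.0748″ → d = 1/p = 13.37 pc
Star Q: M = m − 5 log₁₀ d + 5 = 2.78 − 5·1.1261 + 5 = 2.150
ΔM = M_P − M_Q = 2.526 − (2.150) = 0.377; smaller M is more luminous → Star Q.
L ratio = 10^(0.4 |ΔM|) = 10^0.151 = 1.415

Star Q is more luminous, by a factor of 1.42.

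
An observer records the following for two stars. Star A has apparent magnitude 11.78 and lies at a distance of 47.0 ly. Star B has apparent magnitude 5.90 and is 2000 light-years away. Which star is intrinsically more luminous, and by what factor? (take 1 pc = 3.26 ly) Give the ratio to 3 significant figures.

Star B is more luminous, by a factor of 407000.

Star A: d = 47.0 ly / 3.26 = 14.42 pc
Star A: M = m − 5 log₁₀ d + 5 = 11.78 − 5·1.1589 + 5 = 10.986
Star B: d = 2000 ly / 3.26 = 613.5 pc
Star B: M = m − 5 log₁₀ d + 5 = 5.90 − 5·2.7878 + 5 = -3.039
ΔM = M_A − M_B = 10.986 − (-3.039) = 14.025; smaller M is more luminous → Star B.
L ratio = 10^(0.4 |ΔM|) = 10^5.610 = 407300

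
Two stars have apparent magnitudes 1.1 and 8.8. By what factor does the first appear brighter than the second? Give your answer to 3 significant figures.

1200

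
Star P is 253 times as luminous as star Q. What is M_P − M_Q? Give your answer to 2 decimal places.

Pogson: ΔM = −2.5 log₁₀(ratio) = −2.5 log₁₀(253) = −2.5 × 2.4031 = -6.008
Star P is brighter, so it has the smaller magnitude: the difference is negative.

M_P − M_Q ≈ -6.01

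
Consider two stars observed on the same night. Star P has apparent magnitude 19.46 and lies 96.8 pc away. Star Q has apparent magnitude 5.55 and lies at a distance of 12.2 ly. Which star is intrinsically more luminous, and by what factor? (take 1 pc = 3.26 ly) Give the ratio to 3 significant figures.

Star Q is more luminous, by a factor of 548.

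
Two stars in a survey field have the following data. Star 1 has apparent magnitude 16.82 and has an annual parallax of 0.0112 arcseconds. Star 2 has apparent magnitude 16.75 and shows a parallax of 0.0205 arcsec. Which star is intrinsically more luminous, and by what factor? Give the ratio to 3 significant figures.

Star 1 is more luminous, by a factor of 3.14.

Star 1: d = 1/p = 1/0.0112″ = 89.29 pc
Star 1: M = m − 5 log₁₀ d + 5 = 16.82 − 5·1.9508 + 5 = 12.066
Star 2: d = 1/p = 1/0.0205″ = 48.78 pc
Star 2: M = m − 5 log₁₀ d + 5 = 16.75 − 5·1.6882 + 5 = 13.309
ΔM = M_1 − M_2 = 12.066 − (13.309) = -1.243; smaller M is more luminous → Star 1.
L ratio = 10^(0.4 |ΔM|) = 10^0.497 = 3.141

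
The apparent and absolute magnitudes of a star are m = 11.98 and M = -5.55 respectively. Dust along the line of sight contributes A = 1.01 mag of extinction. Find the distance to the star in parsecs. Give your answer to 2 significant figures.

d ≈ 20000 pc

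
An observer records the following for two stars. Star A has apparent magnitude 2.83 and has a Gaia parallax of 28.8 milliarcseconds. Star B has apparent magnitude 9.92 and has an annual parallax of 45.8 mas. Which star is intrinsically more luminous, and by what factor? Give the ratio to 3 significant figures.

Star A: p = 28.8 mas = 0.0288″ → d = 1/p = 34.72 pc
Star A: M = m − 5 log₁₀ d + 5 = 2.83 − 5·1.5406 + 5 = 0.127
Star B: p = 45.8 mas = 0.0458″ → d = 1/p = 21.83 pc
Star B: M = m − 5 log₁₀ d + 5 = 9.92 − 5·1.3391 + 5 = 8.224
ΔM = M_A − M_B = 0.127 − (8.224) = -8.097; smaller M is more luminous → Star A.
L ratio = 10^(0.4 |ΔM|) = 10^3.239 = 1734

Star A is more luminous, by a factor of 1730.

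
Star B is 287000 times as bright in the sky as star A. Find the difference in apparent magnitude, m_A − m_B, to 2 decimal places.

m_A − m_B ≈ 13.64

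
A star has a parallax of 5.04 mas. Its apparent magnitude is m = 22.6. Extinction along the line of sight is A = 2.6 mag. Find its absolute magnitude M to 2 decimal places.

p = 5.04 mas = 5.04×10^-3″ → d = 1/p = 198.4 pc
5 log₁₀(d/10 pc) = 5 log₁₀(198.4) − 5 = 6.488
M = m − 5 log₁₀(d/10) − A = 22.6 − 6.488 − 2.6 = 13.512

M ≈ 13.51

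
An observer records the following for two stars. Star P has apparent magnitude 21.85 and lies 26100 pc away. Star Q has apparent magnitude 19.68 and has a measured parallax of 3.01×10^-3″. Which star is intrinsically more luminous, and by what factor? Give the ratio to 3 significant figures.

Star P: M = m − 5 log₁₀ d + 5 = 21.85 − 5·4.4166 + 5 = 4.767
Star Q: d = 1/p = 1/3.01×10^-3″ = 332.2 pc
Star Q: M = m − 5 log₁₀ d + 5 = 19.68 − 5·2.5214 + 5 = 12.073
ΔM = M_P − M_Q = 4.767 − (12.073) = -7.306; smaller M is more luminous → Star P.
L ratio = 10^(0.4 |ΔM|) = 10^2.922 = 836.4

Star P is more luminous, by a factor of 836.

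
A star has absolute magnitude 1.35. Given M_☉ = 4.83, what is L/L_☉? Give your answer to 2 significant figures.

L/L_☉ ≈ 25

M − M_☉ = 1.35 − 4.83 = -3.480
L/L_☉ = 10^(−0.4 (M − M_☉)) = 10^1.392 = 24.66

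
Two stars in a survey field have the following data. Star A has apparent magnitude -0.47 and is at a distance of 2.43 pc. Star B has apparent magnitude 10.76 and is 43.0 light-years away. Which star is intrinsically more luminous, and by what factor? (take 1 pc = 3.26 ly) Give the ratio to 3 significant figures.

Star A: M = m − 5 log₁₀ d + 5 = -0.47 − 5·0.3856 + 5 = 2.602
Star B: d = 43.0 ly / 3.26 = 13.19 pc
Star B: M = m − 5 log₁₀ d + 5 = 10.76 − 5·1.1203 + 5 = 10.159
ΔM = M_A − M_B = 2.602 − (10.159) = -7.557; smaller M is more luminous → Star A.
L ratio = 10^(0.4 |ΔM|) = 10^3.023 = 1054

Star A is more luminous, by a factor of 1050.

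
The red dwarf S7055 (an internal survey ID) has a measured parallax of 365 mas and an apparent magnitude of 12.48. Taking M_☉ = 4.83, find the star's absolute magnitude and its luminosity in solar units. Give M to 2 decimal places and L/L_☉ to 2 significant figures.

M ≈ 15.29; L/L_☉ ≈ 6.5×10^-5

d = 1/p = 1000/365 mas = 2.740 pc
M = m − 5 log₁₀ d + 5 = 12.48 − 5·0.4377 + 5 = 15.291
M − M_☉ = 15.291 − 4.83 = 10.461
L/L_☉ = 10^(−0.4 × 10.461) = 6.538×10^-5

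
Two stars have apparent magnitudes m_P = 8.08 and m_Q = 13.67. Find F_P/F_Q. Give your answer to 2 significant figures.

F_P/F_Q ≈ 170

Δm = 8.08 − (13.67) = -5.59
Flux ratio = 10^(−0.4 Δm) = 10^(−0.4 × -5.59) = 10^2.236 = 172.2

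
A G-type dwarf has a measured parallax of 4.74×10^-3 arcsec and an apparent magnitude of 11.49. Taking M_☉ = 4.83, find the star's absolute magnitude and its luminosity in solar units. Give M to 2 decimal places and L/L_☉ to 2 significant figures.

d = 1/p = 1/4.74×10^-3″ = 211.0 pc
M = m − 5 log₁₀ d + 5 = 11.49 − 5·2.3242 + 5 = 4.869
M − M_☉ = 4.869 − 4.83 = 0.039
L/L_☉ = 10^(−0.4 × 0.039) = 0.9648

M ≈ 4.87; L/L_☉ ≈ 0.96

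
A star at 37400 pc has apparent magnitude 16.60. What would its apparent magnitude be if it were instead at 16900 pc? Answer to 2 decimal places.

Flux ∝ 1/d², so Δm = 5 log₁₀(d₂/d₁) = 5 log₁₀(16900/37400) = -1.725
m₂ = m₁ + Δm = 16.60 + (-1.725) = 14.875

m ≈ 14.88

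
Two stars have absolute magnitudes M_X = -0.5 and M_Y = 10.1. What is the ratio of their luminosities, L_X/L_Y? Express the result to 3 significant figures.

ΔM = M_X − M_Y = -10.6
L_X/L_Y = 10^(−0.4 ΔM) = 10^4.240 = 17380

L_X/L_Y ≈ 17400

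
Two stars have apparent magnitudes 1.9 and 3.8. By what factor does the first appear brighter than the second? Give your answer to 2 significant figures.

5.8

Δm = 1.9 − (3.8) = -1.9
Flux ratio = 10^(−0.4 Δm) = 10^(−0.4 × -1.9) = 10^0.760 = 5.754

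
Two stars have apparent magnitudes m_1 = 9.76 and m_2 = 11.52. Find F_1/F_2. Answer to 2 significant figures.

F_1/F_2 ≈ 5.1

Magnitude difference = -1.76
Flux ratio = 10^(−0.4 Δm) = 10^(−0.4 × -1.76) = 10^0.704 = 5.058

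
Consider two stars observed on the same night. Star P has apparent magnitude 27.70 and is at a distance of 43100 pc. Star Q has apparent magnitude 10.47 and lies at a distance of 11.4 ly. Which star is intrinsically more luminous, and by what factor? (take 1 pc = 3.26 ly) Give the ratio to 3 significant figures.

Star P is more luminous, by a factor of 19.5.

Star P: M = m − 5 log₁₀ d + 5 = 27.70 − 5·4.6345 + 5 = 9.528
Star Q: d = 11.4 ly / 3.26 = 3.497 pc
Star Q: M = m − 5 log₁₀ d + 5 = 10.47 − 5·0.5437 + 5 = 12.752
ΔM = M_P − M_Q = 9.528 − (12.752) = -3.224; smaller M is more luminous → Star P.
L ratio = 10^(0.4 |ΔM|) = 10^1.290 = 19.48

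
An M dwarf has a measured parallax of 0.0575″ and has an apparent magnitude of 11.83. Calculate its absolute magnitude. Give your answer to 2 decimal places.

d = 1/p = 1/0.0575″ = 17.39 pc
5 log₁₀(d/10 pc) = 5 log₁₀(17.39) − 5 = 1.202
M = m − 5 log₁₀(d/10) = 11.83 − 1.202 = 10.628

M ≈ 10.63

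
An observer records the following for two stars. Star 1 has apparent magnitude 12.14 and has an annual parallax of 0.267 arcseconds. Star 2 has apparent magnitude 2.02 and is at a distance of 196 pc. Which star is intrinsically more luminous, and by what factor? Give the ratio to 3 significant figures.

Star 2 is more luminous, by a factor of 3.06×10^7.

Star 1: d = 1/p = 1/0.267″ = 3.745 pc
Star 1: M = m − 5 log₁₀ d + 5 = 12.14 − 5·0.5735 + 5 = 14.273
Star 2: M = m − 5 log₁₀ d + 5 = 2.02 − 5·2.2923 + 5 = -4.441
ΔM = M_1 − M_2 = 14.273 − (-4.441) = 18.714; smaller M is more luminous → Star 2.
L ratio = 10^(0.4 |ΔM|) = 10^7.486 = 3.059×10^7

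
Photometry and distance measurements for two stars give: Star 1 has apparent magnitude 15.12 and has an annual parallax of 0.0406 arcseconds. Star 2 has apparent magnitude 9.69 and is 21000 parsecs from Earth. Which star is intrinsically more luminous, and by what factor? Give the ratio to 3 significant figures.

Star 1: d = 1/p = 1/0.0406″ = 24.63 pc
Star 1: M = m − 5 log₁₀ d + 5 = 15.12 − 5·1.3915 + 5 = 13.163
Star 2: M = m − 5 log₁₀ d + 5 = 9.69 − 5·4.3222 + 5 = -6.921
ΔM = M_1 − M_2 = 13.163 − (-6.921) = 20.084; smaller M is more luminous → Star 2.
L ratio = 10^(0.4 |ΔM|) = 10^8.033 = 1.080×10^8

Star 2 is more luminous, by a factor of 1.08×10^8.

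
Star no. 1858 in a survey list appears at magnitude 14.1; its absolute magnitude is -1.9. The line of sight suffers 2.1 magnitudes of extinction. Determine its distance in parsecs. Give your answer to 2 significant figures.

m − M = 5 log₁₀(d/10 pc) + A  ⇒  14.1 − (-1.9) − 2.1 = 5 log₁₀(d/10)
13.900 = 5 log₁₀(d/10)
log₁₀ d = (m − M − A)/5 + 1 = 3.7800
d = 10^3.7800 = 6026 pc

d ≈ 6000 pc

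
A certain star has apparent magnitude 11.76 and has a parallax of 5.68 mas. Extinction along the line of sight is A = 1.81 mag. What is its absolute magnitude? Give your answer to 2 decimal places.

M ≈ 3.72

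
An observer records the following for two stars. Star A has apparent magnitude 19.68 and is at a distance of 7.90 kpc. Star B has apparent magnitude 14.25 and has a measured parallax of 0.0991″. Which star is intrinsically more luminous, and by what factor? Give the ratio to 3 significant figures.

Star A: d = 7.90 kpc = 7900 pc
Star A: M = m − 5 log₁₀ d + 5 = 19.68 − 5·3.8976 + 5 = 5.192
Star B: d = 1/p = 1/0.0991″ = 10.09 pc
Star B: M = m − 5 log₁₀ d + 5 = 14.25 − 5·1.0039 + 5 = 14.230
ΔM = M_A − M_B = 5.192 − (14.230) = -9.039; smaller M is more luminous → Star A.
L ratio = 10^(0.4 |ΔM|) = 10^3.615 = 4125

Star A is more luminous, by a factor of 4120.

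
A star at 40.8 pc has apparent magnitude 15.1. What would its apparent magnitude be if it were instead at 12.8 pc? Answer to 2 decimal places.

m ≈ 12.58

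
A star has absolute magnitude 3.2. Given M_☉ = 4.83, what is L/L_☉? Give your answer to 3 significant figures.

L/L_☉ ≈ 4.49

M − M_☉ = 3.2 − 4.83 = -1.630
L/L_☉ = 10^(−0.4 (M − M_☉)) = 10^0.652 = 4.487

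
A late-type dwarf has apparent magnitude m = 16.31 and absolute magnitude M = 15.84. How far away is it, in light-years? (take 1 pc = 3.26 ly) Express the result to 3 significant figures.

d ≈ 40.5 ly

Distance modulus: m − M = 16.31 − (15.84) = 0.470
m − M = 5 log₁₀ d − 5
log₁₀ d = (m − M)/5 + 1 = 1.0940
d = 10^1.0940 = 12.42 pc
= 40.48 ly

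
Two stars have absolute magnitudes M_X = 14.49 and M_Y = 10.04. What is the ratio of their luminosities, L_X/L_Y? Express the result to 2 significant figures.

L_X/L_Y ≈ 0.017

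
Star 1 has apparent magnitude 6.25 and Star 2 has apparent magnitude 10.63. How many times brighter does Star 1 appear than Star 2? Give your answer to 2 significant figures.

Magnitude difference = -4.38
Flux ratio = 10^(−0.4 Δm) = 10^(−0.4 × -4.38) = 10^1.752 = 56.49

56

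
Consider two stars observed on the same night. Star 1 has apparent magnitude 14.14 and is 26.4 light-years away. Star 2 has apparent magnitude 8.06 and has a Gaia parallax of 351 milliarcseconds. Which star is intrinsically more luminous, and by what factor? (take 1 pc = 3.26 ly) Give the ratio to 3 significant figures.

Star 1: d = 26.4 ly / 3.26 = 8.098 pc
Star 1: M = m − 5 log₁₀ d + 5 = 14.14 − 5·0.9084 + 5 = 14.598
Star 2: p = 351 mas = 0.351″ → d = 1/p = 2.849 pc
Star 2: M = m − 5 log₁₀ d + 5 = 8.06 − 5·0.4547 + 5 = 10.787
ΔM = M_1 − M_2 = 14.598 − (10.787) = 3.812; smaller M is more luminous → Star 2.
L ratio = 10^(0.4 |ΔM|) = 10^1.525 = 33.47

Star 2 is more luminous, by a factor of 33.5.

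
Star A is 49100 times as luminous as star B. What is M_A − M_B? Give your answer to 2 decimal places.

M_A − M_B ≈ -11.73

Pogson: ΔM = −2.5 log₁₀(ratio) = −2.5 log₁₀(49100) = −2.5 × 4.6911 = -11.728
Star A is brighter, so it has the smaller magnitude: the difference is negative.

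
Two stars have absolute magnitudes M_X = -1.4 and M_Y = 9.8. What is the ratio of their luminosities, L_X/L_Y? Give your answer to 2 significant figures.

L_X/L_Y ≈ 30000

ΔM = M_X − M_Y = -11.2
L_X/L_Y = 10^(−0.4 ΔM) = 10^4.480 = 30200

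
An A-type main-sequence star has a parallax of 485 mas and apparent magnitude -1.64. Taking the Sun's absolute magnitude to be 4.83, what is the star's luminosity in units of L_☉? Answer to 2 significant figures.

d = 1/p = 1000/485 mas = 2.062 pc
M = m − 5 log₁₀ d + 5 = -1.64 − 5·0.3143 + 5 = 1.789
M − M_☉ = 1.789 − 4.83 = -3.041
L/L_☉ = 10^(−0.4 × -3.041) = 16.46

L/L_☉ ≈ 16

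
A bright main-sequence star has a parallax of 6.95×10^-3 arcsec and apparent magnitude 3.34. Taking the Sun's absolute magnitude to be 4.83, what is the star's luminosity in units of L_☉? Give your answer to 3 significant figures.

L/L_☉ ≈ 817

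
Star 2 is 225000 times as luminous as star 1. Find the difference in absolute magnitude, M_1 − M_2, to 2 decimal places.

M_1 − M_2 ≈ 13.38

Pogson: ΔM = −2.5 log₁₀(ratio) = −2.5 log₁₀(225000) = −2.5 × 5.3522 = -13.380
Star 2 is brighter so has the smaller magnitude: M_1 − M_2 is positive.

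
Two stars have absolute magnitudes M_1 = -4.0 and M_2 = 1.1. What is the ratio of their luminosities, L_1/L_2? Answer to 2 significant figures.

L_1/L_2 ≈ 110

ΔM = M_1 − M_2 = -5.1
L_1/L_2 = 10^(−0.4 ΔM) = 10^2.040 = 109.6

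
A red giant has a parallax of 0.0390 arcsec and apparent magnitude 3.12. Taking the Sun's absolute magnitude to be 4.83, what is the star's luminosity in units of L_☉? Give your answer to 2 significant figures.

d = 1/p = 1/0.0390″ = 25.64 pc
M = m − 5 log₁₀ d + 5 = 3.12 − 5·1.4089 + 5 = 1.075
M − M_☉ = 1.075 − 4.83 = -3.755
L/L_☉ = 10^(−0.4 × -3.755) = 31.76

L/L_☉ ≈ 32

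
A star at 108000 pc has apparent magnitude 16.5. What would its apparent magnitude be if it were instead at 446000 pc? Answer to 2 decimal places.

Flux ∝ 1/d², so Δm = 5 log₁₀(d₂/d₁) = 5 log₁₀(446000/108000) = 3.080
m₂ = m₁ + Δm = 16.5 + (3.080) = 19.580

m ≈ 19.58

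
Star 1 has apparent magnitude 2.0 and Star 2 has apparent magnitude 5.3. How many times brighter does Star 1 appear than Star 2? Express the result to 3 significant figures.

20.9

Magnitude difference = -3.3
Flux ratio = 10^(−0.4 Δm) = 10^(−0.4 × -3.3) = 10^1.320 = 20.89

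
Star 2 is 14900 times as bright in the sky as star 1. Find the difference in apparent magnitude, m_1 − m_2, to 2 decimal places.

Pogson: Δm = −2.5 log₁₀(ratio) = −2.5 log₁₀(14900) = −2.5 × 4.1732 = -10.433
Star 2 is brighter so has the smaller magnitude: m_1 − m_2 is positive.

m_1 − m_2 ≈ 10.43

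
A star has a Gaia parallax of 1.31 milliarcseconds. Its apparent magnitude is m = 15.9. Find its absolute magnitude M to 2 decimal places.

p = 1.31 mas = 1.31×10^-3″ → d = 1/p = 763.4 pc
5 log₁₀(d/10 pc) = 5 log₁₀(763.4) − 5 = 9.414
M = m − 5 log₁₀(d/10) = 15.9 − 9.414 = 6.486

M ≈ 6.49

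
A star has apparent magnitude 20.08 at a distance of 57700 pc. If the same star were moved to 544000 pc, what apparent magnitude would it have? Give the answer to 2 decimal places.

m ≈ 24.95

Flux ∝ 1/d², so Δm = 5 log₁₀(d₂/d₁) = 5 log₁₀(544000/57700) = 4.872
m₂ = m₁ + Δm = 20.08 + (4.872) = 24.952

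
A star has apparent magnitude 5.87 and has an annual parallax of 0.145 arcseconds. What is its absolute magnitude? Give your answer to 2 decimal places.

d = 1/p = 1/0.145″ = 6.897 pc
5 log₁₀(d/10 pc) = 5 log₁₀(6.897) − 5 = -0.807
M = m − 5 log₁₀(d/10) = 5.87 + 0.807 = 6.677

M ≈ 6.68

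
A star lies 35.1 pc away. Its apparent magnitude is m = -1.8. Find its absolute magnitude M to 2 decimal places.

M ≈ -4.53

5 log₁₀(d/10 pc) = 5 log₁₀(35.10) − 5 = 2.727
M = m − 5 log₁₀(d/10) = -1.8 − 2.727 = -4.527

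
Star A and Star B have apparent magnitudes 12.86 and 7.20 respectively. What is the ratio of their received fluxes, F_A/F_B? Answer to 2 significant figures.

Magnitude difference = 5.66
Flux ratio = 10^(−0.4 Δm) = 10^(−0.4 × 5.66) = 10^-2.264 = 5.445×10^-3

F_A/F_B ≈ 5.4×10^-3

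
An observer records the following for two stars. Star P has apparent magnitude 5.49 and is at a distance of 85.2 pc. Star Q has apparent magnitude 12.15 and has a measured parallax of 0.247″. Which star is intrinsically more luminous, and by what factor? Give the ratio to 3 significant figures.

Star P: M = m − 5 log₁₀ d + 5 = 5.49 − 5·1.9304 + 5 = 0.838
Star Q: d = 1/p = 1/0.247″ = 4.049 pc
Star Q: M = m − 5 log₁₀ d + 5 = 12.15 − 5·0.6073 + 5 = 14.113
ΔM = M_P − M_Q = 0.838 − (14.113) = -13.276; smaller M is more luminous → Star P.
L ratio = 10^(0.4 |ΔM|) = 10^5.310 = 204300

Star P is more luminous, by a factor of 204000.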